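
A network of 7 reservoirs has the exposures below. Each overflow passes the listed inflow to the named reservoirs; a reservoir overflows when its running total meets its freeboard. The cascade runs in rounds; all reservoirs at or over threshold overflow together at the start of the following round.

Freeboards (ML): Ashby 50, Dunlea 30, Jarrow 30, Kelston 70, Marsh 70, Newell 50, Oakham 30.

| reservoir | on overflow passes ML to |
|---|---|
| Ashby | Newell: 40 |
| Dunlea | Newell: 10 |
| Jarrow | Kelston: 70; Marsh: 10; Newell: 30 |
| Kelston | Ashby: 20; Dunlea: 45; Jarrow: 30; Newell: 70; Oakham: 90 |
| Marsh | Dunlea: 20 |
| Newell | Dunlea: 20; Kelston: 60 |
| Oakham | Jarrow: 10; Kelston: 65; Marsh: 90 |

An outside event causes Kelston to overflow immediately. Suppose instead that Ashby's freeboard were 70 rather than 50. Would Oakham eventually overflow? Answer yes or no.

yes

With Ashby's freeboard at 70:
Round 1 — Kelston overflows (initial).
  Ashby: +20 → 20 < 70
  Dunlea: +45 → 45 ≥ 30
  Jarrow: +30 → 30 ≥ 30
  Newell: +70 → 70 ≥ 50
  Oakham: +90 → 90 ≥ 30
Round 2 — Dunlea, Jarrow, Newell, Oakham overflow.
  Marsh: +10+90 → 100 ≥ 70
Round 3 — Marsh overflows.
No further overflows.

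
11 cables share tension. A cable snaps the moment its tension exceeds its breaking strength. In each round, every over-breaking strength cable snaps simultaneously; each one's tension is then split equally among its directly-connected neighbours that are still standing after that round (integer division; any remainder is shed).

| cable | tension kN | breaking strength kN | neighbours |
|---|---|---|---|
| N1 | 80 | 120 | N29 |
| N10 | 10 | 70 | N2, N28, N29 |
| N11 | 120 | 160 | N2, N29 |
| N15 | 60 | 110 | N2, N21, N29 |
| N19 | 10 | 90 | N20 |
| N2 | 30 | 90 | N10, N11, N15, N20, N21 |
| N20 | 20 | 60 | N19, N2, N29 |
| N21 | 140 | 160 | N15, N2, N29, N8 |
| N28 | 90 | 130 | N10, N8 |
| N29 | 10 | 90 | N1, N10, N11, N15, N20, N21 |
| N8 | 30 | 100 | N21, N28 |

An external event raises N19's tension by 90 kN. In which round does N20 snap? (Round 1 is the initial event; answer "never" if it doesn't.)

2

Round 1 — N19 at 100 > 90. N19 snaps.
  N19 sheds 100 kN to N20: 100 each.
    N20: 20+100 = 120 > 60
Round 2 — N20 snaps.
  N20 sheds 120 kN to N2, N29: 60 each.
    N2: 30+60 = 90 ≤ 90
    N29: 10+60 = 70 ≤ 90
No further breaks.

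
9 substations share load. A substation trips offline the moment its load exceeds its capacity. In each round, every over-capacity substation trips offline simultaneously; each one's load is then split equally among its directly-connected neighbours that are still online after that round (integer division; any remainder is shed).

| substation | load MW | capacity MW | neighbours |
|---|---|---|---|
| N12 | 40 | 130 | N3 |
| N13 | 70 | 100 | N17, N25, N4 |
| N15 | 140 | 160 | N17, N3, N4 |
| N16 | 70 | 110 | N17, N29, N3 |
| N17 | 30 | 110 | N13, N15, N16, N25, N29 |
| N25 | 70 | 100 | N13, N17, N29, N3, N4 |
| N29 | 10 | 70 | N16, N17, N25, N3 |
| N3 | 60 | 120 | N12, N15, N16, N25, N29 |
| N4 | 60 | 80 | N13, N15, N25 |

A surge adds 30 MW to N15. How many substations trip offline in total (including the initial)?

Round 1 — N15 at 170 > 160. N15 trips offline.
  N15 sheds 170 MW to N17, N3, N4: 56 each (2 lost).
    N17: 30+56 = 86 ≤ 110
    N3: 60+56 = 116 ≤ 120
    N4: 60+56 = 116 > 80
Round 2 — N4 trips offline.
  N4 sheds 116 MW to N13, N25: 58 each.
    N13: 70+58 = 128 > 100
    N25: 70+58 = 128 > 100
Round 3 — N13, N25 trip offline.
  N13 sheds 128 MW to N17: 128 each.
    N17: 86+128 = 214 > 110
  N25 sheds 128 MW to N17, N29, N3: 42 each (2 lost).
    N17: 214+42 = 256 > 110
    N29: 10+42 = 52 ≤ 70
    N3: 116+42 = 158 > 120
Round 4 — N17, N3 trip offline.
  N17 sheds 256 MW to N16, N29: 128 each.
    N16: 70+128 = 198 > 110
    N29: 52+128 = 180 > 70
  N3 sheds 158 MW to N12, N16, N29: 52 each (2 lost).
    N12: 40+52 = 92 ≤ 130
    N16: 198+52 = 250 > 110
    N29: 180+52 = 232 > 70
Round 5 — N16, N29 trip offline.
  N16 sheds 250 MW: no online neighbours, lost.
  N29 sheds 232 MW: no online neighbours, lost.
No further trips.

8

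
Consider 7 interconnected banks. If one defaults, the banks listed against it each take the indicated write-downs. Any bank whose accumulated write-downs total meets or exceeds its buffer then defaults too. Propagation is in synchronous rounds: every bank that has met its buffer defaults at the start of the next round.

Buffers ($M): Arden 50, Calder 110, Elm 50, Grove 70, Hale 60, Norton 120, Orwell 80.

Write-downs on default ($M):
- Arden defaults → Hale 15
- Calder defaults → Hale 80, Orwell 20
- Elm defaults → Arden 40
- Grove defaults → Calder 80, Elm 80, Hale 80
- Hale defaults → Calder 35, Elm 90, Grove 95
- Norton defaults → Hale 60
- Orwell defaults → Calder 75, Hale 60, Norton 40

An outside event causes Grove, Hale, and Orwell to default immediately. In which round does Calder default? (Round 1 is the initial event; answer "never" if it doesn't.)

2

Round 1 — Grove, Hale, Orwell default (initial).
  Calder: +80+35+75 → 190 ≥ 110
  Elm: +80+90 → 170 ≥ 50
  Norton: +40 → 40 < 120
Round 2 — Calder, Elm default.
  Arden: +40 → 40 < 50
No further defaults.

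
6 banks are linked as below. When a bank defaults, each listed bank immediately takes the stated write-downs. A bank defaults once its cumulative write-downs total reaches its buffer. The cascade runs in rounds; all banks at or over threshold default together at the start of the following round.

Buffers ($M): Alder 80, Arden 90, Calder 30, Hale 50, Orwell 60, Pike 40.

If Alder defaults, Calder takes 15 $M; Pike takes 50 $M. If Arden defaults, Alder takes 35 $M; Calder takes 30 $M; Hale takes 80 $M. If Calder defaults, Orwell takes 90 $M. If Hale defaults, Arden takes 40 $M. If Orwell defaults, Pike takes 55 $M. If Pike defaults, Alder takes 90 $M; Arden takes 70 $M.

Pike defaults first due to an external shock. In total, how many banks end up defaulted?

Round 1 — Pike defaults (initial).
  Alder: +90 → 90 ≥ 80
  Arden: +70 → 70 < 90
Round 2 — Alder defaults.
  Calder: +15 → 15 < 30
No further defaults.

2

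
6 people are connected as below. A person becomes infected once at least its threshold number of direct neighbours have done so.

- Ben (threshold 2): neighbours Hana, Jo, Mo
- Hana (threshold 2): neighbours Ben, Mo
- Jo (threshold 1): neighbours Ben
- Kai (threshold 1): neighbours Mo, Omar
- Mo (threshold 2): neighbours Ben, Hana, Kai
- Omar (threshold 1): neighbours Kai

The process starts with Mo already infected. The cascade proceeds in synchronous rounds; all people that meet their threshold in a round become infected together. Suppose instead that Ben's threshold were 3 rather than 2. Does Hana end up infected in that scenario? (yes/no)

no

With Ben's threshold at 3:
Round 1 — Mo becomes infected (initial).
Round 2 — checking thresholds:
  Ben: 1 of 3 neighbours < 3, not yet.
  Hana: 1 of 2 neighbours < 2, not yet.
  Kai: 1 of 2 neighbours ≥ 1, becomes infected.
Round 3 — checking thresholds:
  Ben: 1 of 3 neighbours < 3, not yet.
  Hana: 1 of 2 neighbours < 2, not yet.
  Omar: 1 of 1 neighbours ≥ 1, becomes infected.
Round 4 — no new infections; cascade stops.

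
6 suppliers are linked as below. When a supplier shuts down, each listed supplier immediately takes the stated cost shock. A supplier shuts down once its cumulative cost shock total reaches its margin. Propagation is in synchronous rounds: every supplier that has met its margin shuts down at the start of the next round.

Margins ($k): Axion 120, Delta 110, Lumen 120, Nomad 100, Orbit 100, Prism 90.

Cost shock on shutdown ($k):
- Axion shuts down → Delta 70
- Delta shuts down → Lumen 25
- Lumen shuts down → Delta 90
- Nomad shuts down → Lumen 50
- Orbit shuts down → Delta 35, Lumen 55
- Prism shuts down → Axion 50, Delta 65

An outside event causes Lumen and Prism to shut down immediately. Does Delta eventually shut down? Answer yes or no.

yes

Round 1 — Lumen, Prism shut down (initial).
  Axion: +50 → 50 < 120
  Delta: +90+65 → 155 ≥ 110
Round 2 — Delta shuts down.
No further shutdowns.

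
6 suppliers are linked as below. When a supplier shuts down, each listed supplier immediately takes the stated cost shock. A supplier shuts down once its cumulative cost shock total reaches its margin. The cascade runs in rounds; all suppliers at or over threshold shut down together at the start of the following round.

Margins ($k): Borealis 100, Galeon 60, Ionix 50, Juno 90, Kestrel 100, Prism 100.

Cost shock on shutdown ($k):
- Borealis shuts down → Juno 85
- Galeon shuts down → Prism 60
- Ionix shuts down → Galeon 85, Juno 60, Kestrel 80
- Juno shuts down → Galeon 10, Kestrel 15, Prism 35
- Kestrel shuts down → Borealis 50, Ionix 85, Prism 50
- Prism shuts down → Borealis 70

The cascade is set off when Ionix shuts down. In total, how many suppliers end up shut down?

2

Round 1 — Ionix shuts down (initial).
  Galeon: +85 → 85 ≥ 60
  Juno: +60 → 60 < 90
  Kestrel: +80 → 80 < 100
Round 2 — Galeon shuts down.
  Prism: +60 → 60 < 100
No further shutdowns.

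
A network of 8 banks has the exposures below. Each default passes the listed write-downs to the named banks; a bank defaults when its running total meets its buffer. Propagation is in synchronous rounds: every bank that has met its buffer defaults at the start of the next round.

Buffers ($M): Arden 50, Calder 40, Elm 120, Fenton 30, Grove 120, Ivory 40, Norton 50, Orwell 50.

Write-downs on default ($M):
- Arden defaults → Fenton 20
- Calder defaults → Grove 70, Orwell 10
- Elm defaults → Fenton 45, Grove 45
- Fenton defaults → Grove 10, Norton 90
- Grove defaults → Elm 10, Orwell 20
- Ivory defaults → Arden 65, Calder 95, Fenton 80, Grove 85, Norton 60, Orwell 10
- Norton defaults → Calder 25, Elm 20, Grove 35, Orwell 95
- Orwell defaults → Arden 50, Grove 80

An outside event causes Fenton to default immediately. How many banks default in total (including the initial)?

5

Round 1 — Fenton defaults (initial).
  Grove: +10 → 10 < 120
  Norton: +90 → 90 ≥ 50
Round 2 — Norton defaults.
  Calder: +25 → 25 < 40
  Elm: +20 → 20 < 120
  Grove: +35 → 45 < 120
  Orwell: +95 → 95 ≥ 50
Round 3 — Orwell defaults.
  Arden: +50 → 50 ≥ 50
  Grove: +80 → 125 ≥ 120
Round 4 — Arden, Grove default.
  Elm: +10 → 30 < 120
No further defaults.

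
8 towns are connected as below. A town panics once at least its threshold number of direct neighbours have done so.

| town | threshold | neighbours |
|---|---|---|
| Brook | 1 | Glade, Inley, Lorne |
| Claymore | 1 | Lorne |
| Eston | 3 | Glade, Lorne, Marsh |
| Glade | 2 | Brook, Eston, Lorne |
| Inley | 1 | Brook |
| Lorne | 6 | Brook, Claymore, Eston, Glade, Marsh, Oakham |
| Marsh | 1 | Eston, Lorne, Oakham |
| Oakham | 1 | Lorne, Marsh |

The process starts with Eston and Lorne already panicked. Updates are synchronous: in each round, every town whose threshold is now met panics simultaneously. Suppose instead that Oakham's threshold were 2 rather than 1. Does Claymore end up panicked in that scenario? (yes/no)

With Oakham's threshold at 2:
Round 1 — Eston, Lorne panic (initial).
Round 2 — checking thresholds:
  Brook: 1 of 3 neighbours ≥ 1, panics.
  Claymore: 1 of 1 neighbours ≥ 1, panics.
  Glade: 2 of 3 neighbours ≥ 2, panics.
  Marsh: 2 of 3 neighbours ≥ 1, panics.
  Oakham: 1 of 2 neighbours < 2, holds.
Round 3 — checking thresholds:
  Inley: 1 of 1 neighbours ≥ 1, panics.
  Oakham: 2 of 2 neighbours ≥ 2, panics.
Round 4 — no new panics; cascade stops.

yes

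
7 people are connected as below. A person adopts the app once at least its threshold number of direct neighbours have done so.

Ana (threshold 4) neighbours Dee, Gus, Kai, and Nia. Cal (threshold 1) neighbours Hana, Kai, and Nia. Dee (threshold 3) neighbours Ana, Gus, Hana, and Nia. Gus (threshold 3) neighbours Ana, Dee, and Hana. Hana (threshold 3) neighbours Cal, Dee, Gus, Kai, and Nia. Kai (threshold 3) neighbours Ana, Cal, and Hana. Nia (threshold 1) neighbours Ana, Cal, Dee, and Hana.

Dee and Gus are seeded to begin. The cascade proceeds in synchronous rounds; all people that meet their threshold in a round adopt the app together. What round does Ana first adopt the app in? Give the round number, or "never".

Round 1 — Dee, Gus adopt the app (initial).
Round 2 — checking thresholds:
  Ana: 2 of 4 neighbours < 4, below threshold.
  Hana: 2 of 5 neighbours < 3, below threshold.
  Nia: 1 of 4 neighbours ≥ 1, adopts the app.
Round 3 — checking thresholds:
  Ana: 3 of 4 neighbours < 4, below threshold.
  Cal: 1 of 3 neighbours ≥ 1, adopts the app.
  Hana: 3 of 5 neighbours ≥ 3, adopts the app.
Round 4 — no new adoptions; cascade stops.

never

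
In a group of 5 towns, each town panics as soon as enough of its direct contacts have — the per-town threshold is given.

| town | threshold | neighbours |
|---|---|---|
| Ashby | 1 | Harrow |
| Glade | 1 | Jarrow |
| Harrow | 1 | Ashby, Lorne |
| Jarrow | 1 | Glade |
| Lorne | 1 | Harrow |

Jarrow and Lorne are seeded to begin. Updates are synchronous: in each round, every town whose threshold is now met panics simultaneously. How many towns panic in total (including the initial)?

5

Round 1 — Jarrow, Lorne panic (initial).
Round 2 — checking thresholds:
  Glade: 1 of 1 neighbours ≥ 1, panics.
  Harrow: 1 of 2 neighbours ≥ 1, panics.
Round 3 — checking thresholds:
  Ashby: 1 of 1 neighbours ≥ 1, panics.
Round 4 — no new panics; cascade stops.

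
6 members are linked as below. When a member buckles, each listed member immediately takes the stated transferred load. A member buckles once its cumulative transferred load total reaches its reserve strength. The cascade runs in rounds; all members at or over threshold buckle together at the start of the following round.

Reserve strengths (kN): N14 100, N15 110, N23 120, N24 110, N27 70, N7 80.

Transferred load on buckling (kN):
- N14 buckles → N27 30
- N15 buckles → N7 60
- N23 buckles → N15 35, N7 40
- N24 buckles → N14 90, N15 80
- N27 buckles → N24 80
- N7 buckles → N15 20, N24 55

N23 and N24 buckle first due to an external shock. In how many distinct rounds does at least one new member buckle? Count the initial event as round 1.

3

Round 1 — N23, N24 buckle (initial).
  N14: +90 → 90 < 100
  N15: +35+80 → 115 ≥ 110
  N7: +40 → 40 < 80
Round 2 — N15 buckles.
  N7: +60 → 100 ≥ 80
Round 3 — N7 buckles.
No further bucklings.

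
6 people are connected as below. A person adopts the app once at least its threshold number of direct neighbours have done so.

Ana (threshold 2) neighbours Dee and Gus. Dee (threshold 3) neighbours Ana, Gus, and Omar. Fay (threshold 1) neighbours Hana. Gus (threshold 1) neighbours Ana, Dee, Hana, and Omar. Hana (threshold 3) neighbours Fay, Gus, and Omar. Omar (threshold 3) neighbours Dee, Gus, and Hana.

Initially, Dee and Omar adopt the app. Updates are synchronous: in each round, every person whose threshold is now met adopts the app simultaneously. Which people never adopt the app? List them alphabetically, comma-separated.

Round 1 — Dee, Omar adopt the app (initial).
Round 2 — checking thresholds:
  Ana: 1 of 2 neighbours < 2, below threshold.
  Gus: 2 of 4 neighbours ≥ 1, adopts the app.
  Hana: 1 of 3 neighbours < 3, below threshold.
Round 3 — checking thresholds:
  Ana: 2 of 2 neighbours ≥ 2, adopts the app.
  Hana: 2 of 3 neighbours < 3, below threshold.
Round 4 — no new adoptions; cascade stops.

Fay, Hana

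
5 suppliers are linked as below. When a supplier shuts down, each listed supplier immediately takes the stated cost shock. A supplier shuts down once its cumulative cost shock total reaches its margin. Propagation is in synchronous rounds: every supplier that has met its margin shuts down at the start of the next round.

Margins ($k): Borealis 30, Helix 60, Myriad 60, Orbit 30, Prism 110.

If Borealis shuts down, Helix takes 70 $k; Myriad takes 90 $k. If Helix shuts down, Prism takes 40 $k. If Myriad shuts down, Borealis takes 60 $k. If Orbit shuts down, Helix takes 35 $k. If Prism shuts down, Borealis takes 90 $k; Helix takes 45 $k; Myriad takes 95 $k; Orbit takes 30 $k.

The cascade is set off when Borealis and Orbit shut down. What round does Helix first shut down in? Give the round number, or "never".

2

Round 1 — Borealis, Orbit shut down (initial).
  Helix: +70+35 → 105 ≥ 60
  Myriad: +90 → 90 ≥ 60
Round 2 — Helix, Myriad shut down.
  Prism: +40 → 40 < 110
No further shutdowns.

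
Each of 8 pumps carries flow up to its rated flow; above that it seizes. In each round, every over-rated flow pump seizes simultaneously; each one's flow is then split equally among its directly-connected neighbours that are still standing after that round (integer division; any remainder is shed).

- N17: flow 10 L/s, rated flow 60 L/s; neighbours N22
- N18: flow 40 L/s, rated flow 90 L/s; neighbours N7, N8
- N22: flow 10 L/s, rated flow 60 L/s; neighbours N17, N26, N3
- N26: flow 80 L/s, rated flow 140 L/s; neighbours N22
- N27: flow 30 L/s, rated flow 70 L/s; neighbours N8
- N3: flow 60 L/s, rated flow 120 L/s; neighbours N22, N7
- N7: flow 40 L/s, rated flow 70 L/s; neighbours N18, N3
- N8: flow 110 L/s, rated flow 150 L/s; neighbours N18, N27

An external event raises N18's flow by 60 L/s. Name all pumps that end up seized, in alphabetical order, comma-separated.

Round 1 — N18 at 100 > 90. N18 seizes.
  N18 sheds 100 L/s to N7, N8: 50 each.
    N7: 40+50 = 90 > 70
    N8: 110+50 = 160 > 150
Round 2 — N7, N8 seize.
  N7 sheds 90 L/s to N3: 90 each.
    N3: 60+90 = 150 > 120
  N8 sheds 160 L/s to N27: 160 each.
    N27: 30+160 = 190 > 70
Round 3 — N27, N3 seize.
  N27 sheds 190 L/s: no online neighbours, lost.
  N3 sheds 150 L/s to N22: 150 each.
    N22: 10+150 = 160 > 60
Round 4 — N22 seizes.
  N22 sheds 160 L/s to N17, N26: 80 each.
    N17: 10+80 = 90 > 60
    N26: 80+80 = 160 > 140
Round 5 — N17, N26 seize.
  N17 sheds 90 L/s: no online neighbours, lost.
  N26 sheds 160 L/s: no online neighbours, lost.
No further seizures.

N17, N18, N22, N26, N27, N3, N7, N8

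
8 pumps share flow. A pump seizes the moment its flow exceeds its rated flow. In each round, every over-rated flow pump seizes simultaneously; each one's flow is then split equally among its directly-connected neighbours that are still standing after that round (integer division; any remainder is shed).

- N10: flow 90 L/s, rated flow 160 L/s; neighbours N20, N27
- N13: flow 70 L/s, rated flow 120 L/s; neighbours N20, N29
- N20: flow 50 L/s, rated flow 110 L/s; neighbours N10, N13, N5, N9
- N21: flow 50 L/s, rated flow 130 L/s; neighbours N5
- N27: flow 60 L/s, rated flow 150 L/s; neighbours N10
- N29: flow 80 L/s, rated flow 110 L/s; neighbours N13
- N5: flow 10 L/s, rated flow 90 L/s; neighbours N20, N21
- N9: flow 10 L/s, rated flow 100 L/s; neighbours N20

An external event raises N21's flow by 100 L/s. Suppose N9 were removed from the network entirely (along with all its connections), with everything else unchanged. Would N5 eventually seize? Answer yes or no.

With N9 removed:
Round 1 — N21 at 150 > 130. N21 seizes.
  N21 sheds 150 L/s to N5: 150 each.
    N5: 10+150 = 160 > 90
Round 2 — N5 seizes.
  N5 sheds 160 L/s to N20: 160 each.
    N20: 50+160 = 210 > 110
Round 3 — N20 seizes.
  N20 sheds 210 L/s to N10, N13: 105 each.
    N10: 90+105 = 195 > 160
    N13: 70+105 = 175 > 120
Round 4 — N10, N13 seize.
  N10 sheds 195 L/s to N27: 195 each.
    N27: 60+195 = 255 > 150
  N13 sheds 175 L/s to N29: 175 each.
    N29: 80+175 = 255 > 110
Round 5 — N27, N29 seize.
  N27 sheds 255 L/s: no online neighbours, lost.
  N29 sheds 255 L/s: no online neighbours, lost.
No further seizures.

yes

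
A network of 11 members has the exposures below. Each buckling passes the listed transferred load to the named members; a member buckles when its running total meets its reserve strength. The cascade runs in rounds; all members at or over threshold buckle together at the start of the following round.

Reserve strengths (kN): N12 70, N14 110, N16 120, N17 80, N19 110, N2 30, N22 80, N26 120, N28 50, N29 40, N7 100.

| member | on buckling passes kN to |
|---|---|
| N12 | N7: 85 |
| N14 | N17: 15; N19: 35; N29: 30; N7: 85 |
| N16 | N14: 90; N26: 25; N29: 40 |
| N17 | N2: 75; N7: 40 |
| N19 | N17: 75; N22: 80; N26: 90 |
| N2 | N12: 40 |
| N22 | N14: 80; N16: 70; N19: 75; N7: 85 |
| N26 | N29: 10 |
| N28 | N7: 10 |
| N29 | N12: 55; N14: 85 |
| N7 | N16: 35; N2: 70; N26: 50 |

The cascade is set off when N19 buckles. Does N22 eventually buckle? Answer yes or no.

yes

Round 1 — N19 buckles (initial).
  N17: +75 → 75 < 80
  N22: +80 → 80 ≥ 80
  N26: +90 → 90 < 120
Round 2 — N22 buckles.
  N14: +80 → 80 < 110
  N16: +70 → 70 < 120
  N7: +85 → 85 < 100
No further bucklings.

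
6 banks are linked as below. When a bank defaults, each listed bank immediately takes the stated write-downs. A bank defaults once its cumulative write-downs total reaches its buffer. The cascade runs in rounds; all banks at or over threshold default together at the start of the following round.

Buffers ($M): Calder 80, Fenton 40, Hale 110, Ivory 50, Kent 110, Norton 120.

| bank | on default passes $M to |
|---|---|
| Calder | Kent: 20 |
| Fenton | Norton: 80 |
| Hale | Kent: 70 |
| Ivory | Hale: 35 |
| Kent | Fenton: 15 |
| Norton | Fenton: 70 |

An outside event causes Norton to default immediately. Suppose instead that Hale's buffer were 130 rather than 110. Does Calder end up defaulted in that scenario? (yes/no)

no

With Hale's buffer at 130:
Round 1 — Norton defaults (initial).
  Fenton: +70 → 70 ≥ 40
Round 2 — Fenton defaults.
No further defaults.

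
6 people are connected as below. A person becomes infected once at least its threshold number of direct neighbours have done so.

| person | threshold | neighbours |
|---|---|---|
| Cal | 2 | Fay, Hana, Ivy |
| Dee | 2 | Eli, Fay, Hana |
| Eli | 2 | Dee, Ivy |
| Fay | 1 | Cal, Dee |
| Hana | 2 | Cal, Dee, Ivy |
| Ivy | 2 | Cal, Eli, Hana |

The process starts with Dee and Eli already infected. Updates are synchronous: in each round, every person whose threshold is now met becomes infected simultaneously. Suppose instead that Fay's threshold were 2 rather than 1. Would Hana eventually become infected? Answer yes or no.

no

With Fay's threshold at 2:
Round 1 — Dee, Eli become infected (initial).
Round 2 — no new infections; cascade stops.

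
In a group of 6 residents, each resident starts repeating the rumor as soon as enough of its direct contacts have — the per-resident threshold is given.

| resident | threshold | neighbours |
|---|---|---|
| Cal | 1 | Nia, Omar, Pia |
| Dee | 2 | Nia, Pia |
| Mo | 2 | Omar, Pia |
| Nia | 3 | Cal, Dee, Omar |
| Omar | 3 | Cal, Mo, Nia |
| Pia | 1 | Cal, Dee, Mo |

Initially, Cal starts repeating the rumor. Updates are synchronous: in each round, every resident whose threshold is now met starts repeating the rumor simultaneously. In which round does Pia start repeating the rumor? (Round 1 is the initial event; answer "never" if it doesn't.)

Round 1 — Cal starts repeating the rumor (initial).
Round 2 — checking thresholds:
  Nia: 1 of 3 neighbours < 3, holds.
  Omar: 1 of 3 neighbours < 3, holds.
  Pia: 1 of 3 neighbours ≥ 1, starts repeating the rumor.
Round 3 — no new spreads; cascade stops.

2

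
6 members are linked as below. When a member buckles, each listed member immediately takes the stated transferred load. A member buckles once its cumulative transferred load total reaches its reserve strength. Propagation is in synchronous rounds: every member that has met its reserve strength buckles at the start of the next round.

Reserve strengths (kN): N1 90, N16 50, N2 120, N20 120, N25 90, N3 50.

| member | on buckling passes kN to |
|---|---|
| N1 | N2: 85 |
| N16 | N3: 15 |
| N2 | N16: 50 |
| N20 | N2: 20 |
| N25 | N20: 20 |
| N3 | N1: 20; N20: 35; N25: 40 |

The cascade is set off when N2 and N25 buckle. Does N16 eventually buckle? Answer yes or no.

Round 1 — N2, N25 buckle (initial).
  N16: +50 → 50 ≥ 50
  N20: +20 → 20 < 120
Round 2 — N16 buckles.
  N3: +15 → 15 < 50
No further bucklings.

yes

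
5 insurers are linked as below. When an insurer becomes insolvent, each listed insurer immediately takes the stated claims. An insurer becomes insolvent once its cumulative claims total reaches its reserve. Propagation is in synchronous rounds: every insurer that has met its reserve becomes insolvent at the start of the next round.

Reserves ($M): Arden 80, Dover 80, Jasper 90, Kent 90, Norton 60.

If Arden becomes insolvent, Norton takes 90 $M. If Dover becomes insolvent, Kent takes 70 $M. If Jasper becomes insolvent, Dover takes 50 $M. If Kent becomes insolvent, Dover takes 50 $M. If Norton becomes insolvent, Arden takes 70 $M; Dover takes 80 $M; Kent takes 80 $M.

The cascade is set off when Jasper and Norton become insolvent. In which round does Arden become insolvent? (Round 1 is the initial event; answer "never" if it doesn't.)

never

Round 1 — Jasper, Norton become insolvent (initial).
  Arden: +70 → 70 < 80
  Dover: +50+80 → 130 ≥ 80
  Kent: +80 → 80 < 90
Round 2 — Dover becomes insolvent.
  Kent: +70 → 150 ≥ 90
Round 3 — Kent becomes insolvent.
No further insolvencies.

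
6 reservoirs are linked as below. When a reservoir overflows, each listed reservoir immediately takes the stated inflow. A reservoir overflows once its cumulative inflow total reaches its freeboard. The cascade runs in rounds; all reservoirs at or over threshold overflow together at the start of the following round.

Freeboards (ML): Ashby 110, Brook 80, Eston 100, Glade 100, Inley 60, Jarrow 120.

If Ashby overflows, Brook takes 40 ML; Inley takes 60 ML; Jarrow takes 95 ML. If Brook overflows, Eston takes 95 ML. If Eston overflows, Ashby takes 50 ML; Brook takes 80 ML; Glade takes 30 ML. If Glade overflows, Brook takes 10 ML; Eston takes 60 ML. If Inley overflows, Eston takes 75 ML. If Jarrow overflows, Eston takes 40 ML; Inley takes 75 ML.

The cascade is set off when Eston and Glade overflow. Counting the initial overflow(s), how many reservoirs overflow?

Round 1 — Eston, Glade overflow (initial).
  Ashby: +50 → 50 < 110
  Brook: +80+10 → 90 ≥ 80
Round 2 — Brook overflows.
No further overflows.

3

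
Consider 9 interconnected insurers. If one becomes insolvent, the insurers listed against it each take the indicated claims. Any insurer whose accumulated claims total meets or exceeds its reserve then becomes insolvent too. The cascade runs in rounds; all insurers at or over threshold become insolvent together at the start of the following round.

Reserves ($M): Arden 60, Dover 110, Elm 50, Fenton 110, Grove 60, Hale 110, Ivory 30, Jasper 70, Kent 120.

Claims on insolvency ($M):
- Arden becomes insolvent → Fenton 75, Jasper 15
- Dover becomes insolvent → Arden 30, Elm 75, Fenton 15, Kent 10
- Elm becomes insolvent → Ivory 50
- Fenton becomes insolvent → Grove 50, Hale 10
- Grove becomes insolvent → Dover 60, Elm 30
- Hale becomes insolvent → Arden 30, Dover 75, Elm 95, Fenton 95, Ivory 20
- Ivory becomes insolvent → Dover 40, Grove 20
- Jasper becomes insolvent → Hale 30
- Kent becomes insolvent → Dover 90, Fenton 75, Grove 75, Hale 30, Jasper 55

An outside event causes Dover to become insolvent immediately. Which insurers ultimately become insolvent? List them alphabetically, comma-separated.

Round 1 — Dover becomes insolvent (initial).
  Arden: +30 → 30 < 60
  Elm: +75 → 75 ≥ 50
  Fenton: +15 → 15 < 110
  Kent: +10 → 10 < 120
Round 2 — Elm becomes insolvent.
  Ivory: +50 → 50 ≥ 30
Round 3 — Ivory becomes insolvent.
  Grove: +20 → 20 < 60
No further insolvencies.

Dover, Elm, Ivory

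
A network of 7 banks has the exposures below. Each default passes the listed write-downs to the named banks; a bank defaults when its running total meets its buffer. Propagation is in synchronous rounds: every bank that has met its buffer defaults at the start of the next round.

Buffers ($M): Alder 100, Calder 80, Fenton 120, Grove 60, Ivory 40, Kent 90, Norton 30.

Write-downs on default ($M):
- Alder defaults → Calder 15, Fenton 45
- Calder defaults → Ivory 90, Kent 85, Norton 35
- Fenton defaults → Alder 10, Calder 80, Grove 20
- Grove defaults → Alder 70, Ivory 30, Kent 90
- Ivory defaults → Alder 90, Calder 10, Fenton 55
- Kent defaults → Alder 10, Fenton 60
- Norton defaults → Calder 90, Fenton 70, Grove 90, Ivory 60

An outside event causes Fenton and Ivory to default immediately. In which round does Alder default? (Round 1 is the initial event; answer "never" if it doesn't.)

Round 1 — Fenton, Ivory default (initial).
  Alder: +10+90 → 100 ≥ 100
  Calder: +80+10 → 90 ≥ 80
  Grove: +20 → 20 < 60
Round 2 — Alder, Calder default.
  Kent: +85 → 85 < 90
  Norton: +35 → 35 ≥ 30
Round 3 — Norton defaults.
  Grove: +90 → 110 ≥ 60
Round 4 — Grove defaults.
  Kent: +90 → 175 ≥ 90
Round 5 — Kent defaults.
No further defaults.

2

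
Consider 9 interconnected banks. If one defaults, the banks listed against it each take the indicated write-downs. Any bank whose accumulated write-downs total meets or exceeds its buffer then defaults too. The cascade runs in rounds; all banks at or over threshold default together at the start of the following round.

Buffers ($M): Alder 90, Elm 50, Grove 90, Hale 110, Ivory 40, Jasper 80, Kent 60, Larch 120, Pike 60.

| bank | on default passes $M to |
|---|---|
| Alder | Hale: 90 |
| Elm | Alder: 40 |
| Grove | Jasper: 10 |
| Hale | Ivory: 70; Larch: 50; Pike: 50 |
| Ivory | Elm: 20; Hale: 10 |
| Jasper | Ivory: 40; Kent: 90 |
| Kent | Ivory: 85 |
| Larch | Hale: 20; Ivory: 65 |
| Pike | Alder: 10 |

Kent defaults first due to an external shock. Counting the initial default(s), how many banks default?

2

Round 1 — Kent defaults (initial).
  Ivory: +85 → 85 ≥ 40
Round 2 — Ivory defaults.
  Elm: +20 → 20 < 50
  Hale: +10 → 10 < 110
No further defaults.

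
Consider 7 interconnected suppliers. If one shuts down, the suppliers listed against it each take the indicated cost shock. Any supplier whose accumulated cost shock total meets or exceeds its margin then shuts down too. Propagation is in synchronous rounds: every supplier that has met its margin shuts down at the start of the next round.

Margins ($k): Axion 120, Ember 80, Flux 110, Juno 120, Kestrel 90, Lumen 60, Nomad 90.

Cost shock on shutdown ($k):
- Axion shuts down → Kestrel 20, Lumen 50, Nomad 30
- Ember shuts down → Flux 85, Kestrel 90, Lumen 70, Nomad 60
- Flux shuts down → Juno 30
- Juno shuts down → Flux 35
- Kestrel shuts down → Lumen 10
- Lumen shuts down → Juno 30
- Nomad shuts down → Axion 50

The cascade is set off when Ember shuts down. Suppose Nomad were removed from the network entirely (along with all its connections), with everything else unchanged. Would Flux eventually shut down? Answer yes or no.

no

With Nomad removed:
Round 1 — Ember shuts down (initial).
  Flux: +85 → 85 < 110
  Kestrel: +90 → 90 ≥ 90
  Lumen: +70 → 70 ≥ 60
Round 2 — Kestrel, Lumen shut down.
  Juno: +30 → 30 < 120
No further shutdowns.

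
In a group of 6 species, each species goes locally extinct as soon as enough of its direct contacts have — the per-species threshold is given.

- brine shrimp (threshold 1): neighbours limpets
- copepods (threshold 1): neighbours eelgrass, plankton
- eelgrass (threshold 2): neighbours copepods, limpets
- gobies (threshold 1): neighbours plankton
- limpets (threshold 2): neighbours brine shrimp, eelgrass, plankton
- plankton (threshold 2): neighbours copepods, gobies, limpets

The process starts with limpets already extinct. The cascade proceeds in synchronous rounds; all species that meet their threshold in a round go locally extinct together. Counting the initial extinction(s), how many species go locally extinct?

2

Round 1 — limpets goes locally extinct (initial).
Round 2 — checking thresholds:
  brine shrimp: 1 of 1 neighbours ≥ 1, goes locally extinct.
  eelgrass: 1 of 2 neighbours < 2, not yet.
  plankton: 1 of 3 neighbours < 2, not yet.
Round 3 — no new extinctions; cascade stops.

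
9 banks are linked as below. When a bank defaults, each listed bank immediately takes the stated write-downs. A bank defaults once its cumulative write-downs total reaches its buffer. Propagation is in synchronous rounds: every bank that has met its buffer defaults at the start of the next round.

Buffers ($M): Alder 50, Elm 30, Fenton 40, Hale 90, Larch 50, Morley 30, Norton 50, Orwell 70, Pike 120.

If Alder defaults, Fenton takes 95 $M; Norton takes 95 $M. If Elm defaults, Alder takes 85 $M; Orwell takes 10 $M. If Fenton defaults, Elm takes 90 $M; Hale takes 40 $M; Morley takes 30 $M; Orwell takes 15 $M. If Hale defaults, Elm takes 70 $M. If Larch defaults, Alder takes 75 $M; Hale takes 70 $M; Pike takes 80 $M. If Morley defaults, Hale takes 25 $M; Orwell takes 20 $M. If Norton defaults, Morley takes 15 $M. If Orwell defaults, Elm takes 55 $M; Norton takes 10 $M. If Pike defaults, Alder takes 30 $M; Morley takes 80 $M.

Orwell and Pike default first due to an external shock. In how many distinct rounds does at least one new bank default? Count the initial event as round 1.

Round 1 — Orwell, Pike default (initial).
  Alder: +30 → 30 < 50
  Elm: +55 → 55 ≥ 30
  Morley: +80 → 80 ≥ 30
  Norton: +10 → 10 < 50
Round 2 — Elm, Morley default.
  Alder: +85 → 115 ≥ 50
  Hale: +25 → 25 < 90
Round 3 — Alder defaults.
  Fenton: +95 → 95 ≥ 40
  Norton: +95 → 105 ≥ 50
Round 4 — Fenton, Norton default.
  Hale: +40 → 65 < 90
No further defaults.

4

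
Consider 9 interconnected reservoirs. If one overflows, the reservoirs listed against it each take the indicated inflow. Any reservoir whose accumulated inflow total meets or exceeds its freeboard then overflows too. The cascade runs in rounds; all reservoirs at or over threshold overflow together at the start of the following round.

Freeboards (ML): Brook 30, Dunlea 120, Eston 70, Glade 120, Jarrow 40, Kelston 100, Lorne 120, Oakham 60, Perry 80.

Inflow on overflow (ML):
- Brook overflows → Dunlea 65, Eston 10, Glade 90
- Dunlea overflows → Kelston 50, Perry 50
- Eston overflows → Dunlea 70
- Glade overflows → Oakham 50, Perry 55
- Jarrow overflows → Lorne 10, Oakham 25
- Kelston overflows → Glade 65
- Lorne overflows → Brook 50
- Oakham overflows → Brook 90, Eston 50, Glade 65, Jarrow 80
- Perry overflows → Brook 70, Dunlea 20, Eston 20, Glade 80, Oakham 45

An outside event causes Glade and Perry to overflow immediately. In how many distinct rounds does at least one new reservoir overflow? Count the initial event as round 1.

4

Round 1 — Glade, Perry overflow (initial).
  Brook: +70 → 70 ≥ 30
  Dunlea: +20 → 20 < 120
  Eston: +20 → 20 < 70
  Oakham: +50+45 → 95 ≥ 60
Round 2 — Brook, Oakham overflow.
  Dunlea: +65 → 85 < 120
  Eston: +10+50 → 80 ≥ 70
  Jarrow: +80 → 80 ≥ 40
Round 3 — Eston, Jarrow overflow.
  Dunlea: +70 → 155 ≥ 120
  Lorne: +10 → 10 < 120
Round 4 — Dunlea overflows.
  Kelston: +50 → 50 < 100
No further overflows.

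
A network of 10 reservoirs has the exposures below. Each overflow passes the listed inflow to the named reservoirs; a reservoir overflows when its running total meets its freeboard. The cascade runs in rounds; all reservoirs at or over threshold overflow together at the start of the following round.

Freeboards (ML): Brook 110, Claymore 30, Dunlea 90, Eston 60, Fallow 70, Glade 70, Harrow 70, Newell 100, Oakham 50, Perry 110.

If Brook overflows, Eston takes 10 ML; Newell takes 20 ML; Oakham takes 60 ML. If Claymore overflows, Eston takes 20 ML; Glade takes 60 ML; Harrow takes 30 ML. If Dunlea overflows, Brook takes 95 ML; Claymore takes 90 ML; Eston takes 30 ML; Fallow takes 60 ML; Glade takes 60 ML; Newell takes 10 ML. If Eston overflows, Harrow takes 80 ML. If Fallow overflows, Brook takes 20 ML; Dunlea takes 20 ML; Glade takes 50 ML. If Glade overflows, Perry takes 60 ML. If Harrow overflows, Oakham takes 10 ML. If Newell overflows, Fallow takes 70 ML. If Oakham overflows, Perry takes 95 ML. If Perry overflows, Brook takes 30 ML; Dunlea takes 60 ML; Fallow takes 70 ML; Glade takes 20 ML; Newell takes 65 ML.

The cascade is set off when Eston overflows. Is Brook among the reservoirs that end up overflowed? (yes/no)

Round 1 — Eston overflows (initial).
  Harrow: +80 → 80 ≥ 70
Round 2 — Harrow overflows.
  Oakham: +10 → 10 < 50
No further overflows.

no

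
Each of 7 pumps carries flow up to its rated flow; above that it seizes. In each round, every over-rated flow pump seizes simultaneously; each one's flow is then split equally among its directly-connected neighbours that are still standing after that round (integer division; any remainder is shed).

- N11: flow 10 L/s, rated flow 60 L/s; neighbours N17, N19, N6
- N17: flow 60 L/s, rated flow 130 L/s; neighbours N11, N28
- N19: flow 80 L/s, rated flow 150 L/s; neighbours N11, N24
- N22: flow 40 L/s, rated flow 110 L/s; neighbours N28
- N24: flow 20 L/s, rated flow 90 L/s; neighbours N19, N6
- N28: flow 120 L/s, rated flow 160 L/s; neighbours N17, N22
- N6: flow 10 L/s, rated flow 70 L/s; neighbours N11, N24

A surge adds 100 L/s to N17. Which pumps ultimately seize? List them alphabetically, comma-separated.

Round 1 — N17 at 160 > 130. N17 seizes.
  N17 sheds 160 L/s to N11, N28: 80 each.
    N11: 10+80 = 90 > 60
    N28: 120+80 = 200 > 160
Round 2 — N11, N28 seize.
  N11 sheds 90 L/s to N19, N6: 45 each.
    N19: 80+45 = 125 ≤ 150
    N6: 10+45 = 55 ≤ 70
  N28 sheds 200 L/s to N22: 200 each.
    N22: 40+200 = 240 > 110
Round 3 — N22 seizes.
  N22 sheds 240 L/s: no online neighbours, lost.
No further seizures.

N11, N17, N22, N28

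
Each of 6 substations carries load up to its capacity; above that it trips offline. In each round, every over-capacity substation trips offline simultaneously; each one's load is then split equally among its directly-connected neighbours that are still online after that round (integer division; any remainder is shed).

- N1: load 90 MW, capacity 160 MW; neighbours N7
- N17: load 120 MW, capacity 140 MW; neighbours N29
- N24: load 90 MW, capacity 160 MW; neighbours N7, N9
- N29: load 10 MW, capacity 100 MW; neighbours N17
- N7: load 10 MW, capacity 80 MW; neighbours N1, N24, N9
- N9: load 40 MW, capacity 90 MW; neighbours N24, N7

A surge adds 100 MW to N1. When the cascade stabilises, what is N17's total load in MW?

Round 1 — N1 at 190 > 160. N1 trips offline.
  N1 sheds 190 MW to N7: 190 each.
    N7: 10+190 = 200 > 80
Round 2 — N7 trips offline.
  N7 sheds 200 MW to N24, N9: 100 each.
    N24: 90+100 = 190 > 160
    N9: 40+100 = 140 > 90
Round 3 — N24, N9 trip offline.
  N24 sheds 190 MW: no online neighbours, lost.
  N9 sheds 140 MW: no online neighbours, lost.
No further trips.

120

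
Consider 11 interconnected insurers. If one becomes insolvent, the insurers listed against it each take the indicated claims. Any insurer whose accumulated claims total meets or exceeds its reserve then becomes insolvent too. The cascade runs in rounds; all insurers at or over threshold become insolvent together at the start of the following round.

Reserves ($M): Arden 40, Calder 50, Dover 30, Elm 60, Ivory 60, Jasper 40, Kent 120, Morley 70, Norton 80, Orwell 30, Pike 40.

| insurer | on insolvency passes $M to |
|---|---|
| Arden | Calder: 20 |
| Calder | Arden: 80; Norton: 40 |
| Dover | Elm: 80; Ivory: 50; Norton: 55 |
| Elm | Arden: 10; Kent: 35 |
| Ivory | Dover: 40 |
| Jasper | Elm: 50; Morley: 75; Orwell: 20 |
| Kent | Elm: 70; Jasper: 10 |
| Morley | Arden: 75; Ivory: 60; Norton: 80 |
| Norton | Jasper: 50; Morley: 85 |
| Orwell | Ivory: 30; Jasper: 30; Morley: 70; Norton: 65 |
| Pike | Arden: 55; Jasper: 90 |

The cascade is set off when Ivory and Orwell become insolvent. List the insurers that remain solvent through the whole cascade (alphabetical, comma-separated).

Calder, Kent, Pike

Round 1 — Ivory, Orwell become insolvent (initial).
  Dover: +40 → 40 ≥ 30
  Jasper: +30 → 30 < 40
  Morley: +70 → 70 ≥ 70
  Norton: +65 → 65 < 80
Round 2 — Dover, Morley become insolvent.
  Arden: +75 → 75 ≥ 40
  Elm: +80 → 80 ≥ 60
  Norton: +55+80 → 200 ≥ 80
Round 3 — Arden, Elm, Norton become insolvent.
  Calder: +20 → 20 < 50
  Jasper: +50 → 80 ≥ 40
  Kent: +35 → 35 < 120
Round 4 — Jasper becomes insolvent.
No further insolvencies.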